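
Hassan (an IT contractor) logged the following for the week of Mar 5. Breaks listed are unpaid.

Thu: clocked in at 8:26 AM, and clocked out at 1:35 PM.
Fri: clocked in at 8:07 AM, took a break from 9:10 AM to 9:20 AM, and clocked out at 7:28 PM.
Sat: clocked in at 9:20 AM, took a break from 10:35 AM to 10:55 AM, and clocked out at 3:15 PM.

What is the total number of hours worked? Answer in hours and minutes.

Thu: 8:26 AM–1:35 PM = 5 h 9 min
Fri: 8:07 AM–7:28 PM = 11 h 21 min; less 10 min break → 11 h 11 min
Sat: 9:20 AM–3:15 PM = 5 h 55 min; less 20 min break → 5 h 35 min
Total: 5 h 9 min + 11 h 11 min + 5 h 35 min = 21 h 55 min.

21 h 55 min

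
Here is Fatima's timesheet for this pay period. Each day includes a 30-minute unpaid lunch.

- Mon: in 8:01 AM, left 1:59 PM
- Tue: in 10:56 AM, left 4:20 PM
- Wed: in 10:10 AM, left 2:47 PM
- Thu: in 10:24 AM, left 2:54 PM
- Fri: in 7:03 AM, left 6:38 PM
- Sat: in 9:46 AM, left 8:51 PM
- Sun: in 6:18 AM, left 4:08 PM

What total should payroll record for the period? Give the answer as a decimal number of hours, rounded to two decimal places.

49.48 hours

Mon: 8:01 AM–1:59 PM = 5 h 58 min; less 30 min break → 5 h 28 min
Tue: 10:56 AM–4:20 PM = 5 h 24 min; less 30 min break → 4 h 54 min
Wed: 10:10 AM–2:47 PM = 4 h 37 min; less 30 min break → 4 h 7 min
Thu: 10:24 AM–2:54 PM = 4 h 30 min; less 30 min break → 4 h 0 min
Fri: 7:03 AM–6:38 PM = 11 h 35 min; less 30 min break → 11 h 5 min
Sat: 9:46 AM–8:51 PM = 11 h 5 min; less 30 min break → 10 h 35 min
Sun: 6:18 AM–4:08 PM = 9 h 50 min; less 30 min break → 9 h 20 min
Total: 5 h 28 min + 4 h 54 min + 4 h 7 min + 4 h 0 min + 11 h 5 min + 10 h 35 min + 9 h 20 min = 49 h 29 min.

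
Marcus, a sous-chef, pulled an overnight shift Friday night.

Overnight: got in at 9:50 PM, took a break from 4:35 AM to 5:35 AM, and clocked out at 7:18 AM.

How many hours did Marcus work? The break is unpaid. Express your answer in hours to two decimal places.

8.47 hours

Overnight: 9:50 PM → midnight = 2 h 10 min; midnight → 7:18 AM = 7 h 18 min; span 9 h 28 min; less 60 min break → 8 h 28 min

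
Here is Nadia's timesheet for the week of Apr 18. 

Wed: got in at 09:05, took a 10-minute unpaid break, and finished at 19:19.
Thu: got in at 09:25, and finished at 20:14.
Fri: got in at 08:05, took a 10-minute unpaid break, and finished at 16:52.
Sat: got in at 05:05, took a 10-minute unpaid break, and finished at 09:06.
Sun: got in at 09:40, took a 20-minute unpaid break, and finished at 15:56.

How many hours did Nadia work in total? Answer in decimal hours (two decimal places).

Wed: 09:05–19:19 = 10 h 14 min; less 10 min break → 10 h 4 min
Thu: 09:25–20:14 = 10 h 49 min
Fri: 08:05–16:52 = 8 h 47 min; less 10 min break → 8 h 37 min
Sat: 05:05–09:06 = 4 h 1 min; less 10 min break → 3 h 51 min
Sun: 09:40–15:56 = 6 h 16 min; less 20 min break → 5 h 56 min
Total: 10 h 4 min + 10 h 49 min + 8 h 37 min + 3 h 51 min + 5 h 56 min = 39 h 17 min.

39.28 hours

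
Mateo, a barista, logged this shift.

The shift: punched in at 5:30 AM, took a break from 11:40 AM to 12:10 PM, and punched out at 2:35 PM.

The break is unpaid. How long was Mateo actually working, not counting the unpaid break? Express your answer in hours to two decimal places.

The shift: 5:30 AM–2:35 PM = 9 h 5 min; less 30 min break → 8 h 35 min

8.58 hours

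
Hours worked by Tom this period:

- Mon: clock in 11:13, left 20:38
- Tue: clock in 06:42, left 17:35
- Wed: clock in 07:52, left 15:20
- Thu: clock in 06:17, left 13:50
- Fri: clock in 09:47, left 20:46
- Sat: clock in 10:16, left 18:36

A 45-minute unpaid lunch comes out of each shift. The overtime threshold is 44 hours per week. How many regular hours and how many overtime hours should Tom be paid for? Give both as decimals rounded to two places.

Regular 44.00 hours, overtime 6.13 hours

Mon: 11:13–20:38 = 9 h 25 min; less 45 min break → 8 h 40 min
Tue: 06:42–17:35 = 10 h 53 min; less 45 min break → 10 h 8 min
Wed: 07:52–15:20 = 7 h 28 min; less 45 min break → 6 h 43 min
Thu: 06:17–13:50 = 7 h 33 min; less 45 min break → 6 h 48 min
Fri: 09:47–20:46 = 10 h 59 min; less 45 min break → 10 h 14 min
Sat: 10:16–18:36 = 8 h 20 min; less 45 min break → 7 h 35 min
Total worked: 50 h 8 min = 50.13 h.
Threshold 44 h → overtime 6 h 8 min, regular 44 h 0 min.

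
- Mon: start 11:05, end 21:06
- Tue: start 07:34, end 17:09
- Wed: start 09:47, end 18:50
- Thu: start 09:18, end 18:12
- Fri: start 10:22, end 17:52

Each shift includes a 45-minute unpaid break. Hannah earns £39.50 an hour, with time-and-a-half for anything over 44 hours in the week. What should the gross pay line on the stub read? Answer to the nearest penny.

Mon: 11:05–21:06 = 10 h 1 min; less 45 min break → 9 h 16 min
Tue: 07:34–17:09 = 9 h 35 min; less 45 min break → 8 h 50 min
Wed: 09:47–18:50 = 9 h 3 min; less 45 min break → 8 h 18 min
Thu: 09:18–18:12 = 8 h 54 min; less 45 min break → 8 h 9 min
Fri: 10:22–17:52 = 7 h 30 min; less 45 min break → 6 h 45 min
Total worked: 41 h 18 min = 2478 min.
Regular 41 h 18 min = 2478 min at £39.50/h; overtime 0 h 0 min = 0 min at £59.25/h.
Pay = (2478 × £39.50 + 0 × £59.25) ÷ 60 = £1631.35.

£1631.35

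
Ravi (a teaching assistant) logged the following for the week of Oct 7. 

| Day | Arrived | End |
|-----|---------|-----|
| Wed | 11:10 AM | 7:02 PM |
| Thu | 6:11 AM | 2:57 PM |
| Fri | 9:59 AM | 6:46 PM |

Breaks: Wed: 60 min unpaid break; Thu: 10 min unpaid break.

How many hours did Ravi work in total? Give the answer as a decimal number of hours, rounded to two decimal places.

24.25 hours

Wed: 11:10 AM–7:02 PM = 7 h 52 min; less 60 min break → 6 h 52 min
Thu: 6:11 AM–2:57 PM = 8 h 46 min; less 10 min break → 8 h 36 min
Fri: 9:59 AM–6:46 PM = 8 h 47 min
Total: 6 h 52 min + 8 h 36 min + 8 h 47 min = 24 h 15 min.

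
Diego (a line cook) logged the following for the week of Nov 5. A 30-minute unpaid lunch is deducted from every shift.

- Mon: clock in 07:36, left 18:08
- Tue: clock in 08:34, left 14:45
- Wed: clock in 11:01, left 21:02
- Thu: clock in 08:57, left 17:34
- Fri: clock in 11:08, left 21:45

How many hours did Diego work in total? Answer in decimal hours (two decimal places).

Mon: 07:36–18:08 = 10 h 32 min; less 30 min break → 10 h 2 min
Tue: 08:34–14:45 = 6 h 11 min; less 30 min break → 5 h 41 min
Wed: 11:01–21:02 = 10 h 1 min; less 30 min break → 9 h 31 min
Thu: 08:57–17:34 = 8 h 37 min; less 30 min break → 8 h 7 min
Fri: 11:08–21:45 = 10 h 37 min; less 30 min break → 10 h 7 min
Total: 10 h 2 min + 5 h 41 min + 9 h 31 min + 8 h 7 min + 10 h 7 min = 43 h 28 min.

43.47 hours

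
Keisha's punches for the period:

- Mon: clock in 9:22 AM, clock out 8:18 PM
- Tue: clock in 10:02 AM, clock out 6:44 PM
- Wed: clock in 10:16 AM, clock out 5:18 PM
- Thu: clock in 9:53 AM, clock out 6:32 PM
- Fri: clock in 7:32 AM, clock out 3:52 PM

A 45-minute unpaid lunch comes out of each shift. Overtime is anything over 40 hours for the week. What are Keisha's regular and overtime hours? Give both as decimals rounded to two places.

Mon: 9:22 AM–8:18 PM = 10 h 56 min; less 45 min break → 10 h 11 min
Tue: 10:02 AM–6:44 PM = 8 h 42 min; less 45 min break → 7 h 57 min
Wed: 10:16 AM–5:18 PM = 7 h 2 min; less 45 min break → 6 h 17 min
Thu: 9:53 AM–6:32 PM = 8 h 39 min; less 45 min break → 7 h 54 min
Fri: 7:32 AM–3:52 PM = 8 h 20 min; less 45 min break → 7 h 35 min
Total worked: 39 h 54 min = 39.90 h.
Threshold 40 h → overtime 0 h 0 min, regular 39 h 54 min.

Regular 39.90 hours, overtime 0.00 hours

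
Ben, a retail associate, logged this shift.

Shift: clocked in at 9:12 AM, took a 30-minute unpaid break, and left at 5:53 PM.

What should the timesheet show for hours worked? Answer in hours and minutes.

Shift: 9:12 AM–5:53 PM = 8 h 41 min; less 30 min break → 8 h 11 min

8 h 11 min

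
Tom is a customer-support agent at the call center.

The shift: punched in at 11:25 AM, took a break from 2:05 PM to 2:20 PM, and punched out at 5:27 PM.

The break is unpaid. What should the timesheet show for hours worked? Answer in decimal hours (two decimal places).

The shift: 11:25 AM–5:27 PM = 6 h 2 min; less 15 min break → 5 h 47 min

5.78 hours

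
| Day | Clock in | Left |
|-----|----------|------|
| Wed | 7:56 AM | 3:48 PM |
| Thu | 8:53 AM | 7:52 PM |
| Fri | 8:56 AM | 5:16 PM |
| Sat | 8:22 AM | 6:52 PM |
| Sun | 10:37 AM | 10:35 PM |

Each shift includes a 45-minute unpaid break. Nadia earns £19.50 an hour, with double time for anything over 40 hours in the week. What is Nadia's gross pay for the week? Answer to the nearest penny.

Wed: 7:56 AM–3:48 PM = 7 h 52 min; less 45 min break → 7 h 7 min
Thu: 8:53 AM–7:52 PM = 10 h 59 min; less 45 min break → 10 h 14 min
Fri: 8:56 AM–5:16 PM = 8 h 20 min; less 45 min break → 7 h 35 min
Sat: 8:22 AM–6:52 PM = 10 h 30 min; less 45 min break → 9 h 45 min
Sun: 10:37 AM–10:35 PM = 11 h 58 min; less 45 min break → 11 h 13 min
Total worked: 45 h 54 min = 2754 min.
Regular 40 h 0 min = 2400 min at £19.50/h; overtime 5 h 54 min = 354 min at £39.00/h.
Pay = (2400 × £19.50 + 354 × £39.00) ÷ 60 = £1010.10.

£1010.10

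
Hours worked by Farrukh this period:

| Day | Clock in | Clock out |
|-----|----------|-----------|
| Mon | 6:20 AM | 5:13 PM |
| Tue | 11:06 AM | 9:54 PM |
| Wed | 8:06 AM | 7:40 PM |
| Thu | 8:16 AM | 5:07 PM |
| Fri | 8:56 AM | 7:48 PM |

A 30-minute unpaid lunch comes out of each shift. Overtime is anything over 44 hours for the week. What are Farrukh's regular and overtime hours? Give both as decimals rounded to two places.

Regular 44.00 hours, overtime 6.47 hours

Mon: 6:20 AM–5:13 PM = 10 h 53 min; less 30 min break → 10 h 23 min
Tue: 11:06 AM–9:54 PM = 10 h 48 min; less 30 min break → 10 h 18 min
Wed: 8:06 AM–7:40 PM = 11 h 34 min; less 30 min break → 11 h 4 min
Thu: 8:16 AM–5:07 PM = 8 h 51 min; less 30 min break → 8 h 21 min
Fri: 8:56 AM–7:48 PM = 10 h 52 min; less 30 min break → 10 h 22 min
Total worked: 50 h 28 min = 50.47 h.
Threshold 44 h → overtime 6 h 28 min, regular 44 h 0 min.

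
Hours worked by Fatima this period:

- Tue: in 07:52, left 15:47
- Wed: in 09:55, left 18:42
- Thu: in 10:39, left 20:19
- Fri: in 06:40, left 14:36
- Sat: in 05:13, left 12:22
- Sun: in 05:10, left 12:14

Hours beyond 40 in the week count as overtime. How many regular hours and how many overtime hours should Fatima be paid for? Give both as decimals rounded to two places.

Regular 40.00 hours, overtime 8.52 hours

Tue: 07:52–15:47 = 7 h 55 min
Wed: 09:55–18:42 = 8 h 47 min
Thu: 10:39–20:19 = 9 h 40 min
Fri: 06:40–14:36 = 7 h 56 min
Sat: 05:13–12:22 = 7 h 9 min
Sun: 05:10–12:14 = 7 h 4 min
Total worked: 48 h 31 min = 48.52 h.
Threshold 40 h → overtime 8 h 31 min, regular 40 h 0 min.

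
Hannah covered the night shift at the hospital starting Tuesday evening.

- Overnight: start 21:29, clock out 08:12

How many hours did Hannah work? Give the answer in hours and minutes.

10 h 43 min

Overnight: 21:29 → midnight = 2 h 31 min; midnight → 08:12 = 8 h 12 min; span 10 h 43 min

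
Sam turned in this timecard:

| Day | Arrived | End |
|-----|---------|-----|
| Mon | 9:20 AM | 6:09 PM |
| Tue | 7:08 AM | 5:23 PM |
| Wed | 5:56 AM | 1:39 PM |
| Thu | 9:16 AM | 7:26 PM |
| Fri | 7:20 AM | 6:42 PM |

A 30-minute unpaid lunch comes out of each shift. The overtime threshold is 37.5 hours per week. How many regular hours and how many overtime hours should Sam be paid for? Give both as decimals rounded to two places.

Regular 37.50 hours, overtime 8.32 hours

Mon: 9:20 AM–6:09 PM = 8 h 49 min; less 30 min break → 8 h 19 min
Tue: 7:08 AM–5:23 PM = 10 h 15 min; less 30 min break → 9 h 45 min
Wed: 5:56 AM–1:39 PM = 7 h 43 min; less 30 min break → 7 h 13 min
Thu: 9:16 AM–7:26 PM = 10 h 10 min; less 30 min break → 9 h 40 min
Fri: 7:20 AM–6:42 PM = 11 h 22 min; less 30 min break → 10 h 52 min
Total worked: 45 h 49 min = 45.82 h.
Threshold 37.5 h → overtime 8 h 19 min, regular 37 h 30 min.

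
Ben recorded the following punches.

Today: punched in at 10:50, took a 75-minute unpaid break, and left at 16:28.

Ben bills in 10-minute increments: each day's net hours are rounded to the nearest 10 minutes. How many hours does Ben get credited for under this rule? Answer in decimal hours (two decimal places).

4.33 hours

Today: 10:50–16:28 = 5 h 38 min − 75 min = 4 h 23 min → rounds to 4 h 20 min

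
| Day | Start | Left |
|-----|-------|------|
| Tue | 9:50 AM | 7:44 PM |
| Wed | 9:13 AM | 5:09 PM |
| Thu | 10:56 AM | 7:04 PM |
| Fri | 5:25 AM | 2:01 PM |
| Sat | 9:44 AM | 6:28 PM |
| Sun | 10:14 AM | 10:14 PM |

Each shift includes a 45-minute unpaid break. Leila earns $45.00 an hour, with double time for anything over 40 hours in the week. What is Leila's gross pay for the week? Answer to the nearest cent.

$2772.00

Tue: 9:50 AM–7:44 PM = 9 h 54 min; less 45 min break → 9 h 9 min
Wed: 9:13 AM–5:09 PM = 7 h 56 min; less 45 min break → 7 h 11 min
Thu: 10:56 AM–7:04 PM = 8 h 8 min; less 45 min break → 7 h 23 min
Fri: 5:25 AM–2:01 PM = 8 h 36 min; less 45 min break → 7 h 51 min
Sat: 9:44 AM–6:28 PM = 8 h 44 min; less 45 min break → 7 h 59 min
Sun: 10:14 AM–10:14 PM = 12 h 0 min; less 45 min break → 11 h 15 min
Total worked: 50 h 48 min = 3048 min.
Regular 40 h 0 min = 2400 min at $45.00/h; overtime 10 h 48 min = 648 min at $90.00/h.
Pay = (2400 × $45.00 + 648 × $90.00) ÷ 60 = $2772.00.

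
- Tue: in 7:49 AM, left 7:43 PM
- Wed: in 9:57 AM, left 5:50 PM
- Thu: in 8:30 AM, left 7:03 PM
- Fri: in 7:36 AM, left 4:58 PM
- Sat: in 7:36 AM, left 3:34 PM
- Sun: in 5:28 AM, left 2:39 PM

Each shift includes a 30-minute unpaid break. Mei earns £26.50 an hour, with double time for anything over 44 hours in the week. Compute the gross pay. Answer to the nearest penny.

Tue: 7:49 AM–7:43 PM = 11 h 54 min; less 30 min break → 11 h 24 min
Wed: 9:57 AM–5:50 PM = 7 h 53 min; less 30 min break → 7 h 23 min
Thu: 8:30 AM–7:03 PM = 10 h 33 min; less 30 min break → 10 h 3 min
Fri: 7:36 AM–4:58 PM = 9 h 22 min; less 30 min break → 8 h 52 min
Sat: 7:36 AM–3:34 PM = 7 h 58 min; less 30 min break → 7 h 28 min
Sun: 5:28 AM–2:39 PM = 9 h 11 min; less 30 min break → 8 h 41 min
Total worked: 53 h 51 min = 3231 min.
Regular 44 h 0 min = 2640 min at £26.50/h; overtime 9 h 51 min = 591 min at £53.00/h.
Pay = (2640 × £26.50 + 591 × £53.00) ÷ 60 = £1688.05.

£1688.05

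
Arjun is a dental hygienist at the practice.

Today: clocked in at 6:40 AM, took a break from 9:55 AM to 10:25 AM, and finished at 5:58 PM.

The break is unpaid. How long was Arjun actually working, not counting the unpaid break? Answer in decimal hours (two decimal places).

Today: 6:40 AM–5:58 PM = 11 h 18 min; less 30 min break → 10 h 48 min

10.80 hours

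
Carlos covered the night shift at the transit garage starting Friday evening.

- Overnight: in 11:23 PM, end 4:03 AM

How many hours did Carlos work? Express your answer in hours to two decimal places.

4.67 hours

Overnight: 11:23 PM → midnight = 0 h 37 min; midnight → 4:03 AM = 4 h 3 min; span 4 h 40 min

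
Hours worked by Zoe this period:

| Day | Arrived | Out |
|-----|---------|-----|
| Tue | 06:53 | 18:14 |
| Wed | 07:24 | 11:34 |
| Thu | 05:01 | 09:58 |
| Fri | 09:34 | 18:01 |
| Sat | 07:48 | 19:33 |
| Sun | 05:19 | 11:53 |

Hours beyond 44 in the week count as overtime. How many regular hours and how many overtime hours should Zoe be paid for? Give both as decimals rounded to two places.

Tue: 06:53–18:14 = 11 h 21 min
Wed: 07:24–11:34 = 4 h 10 min
Thu: 05:01–09:58 = 4 h 57 min
Fri: 09:34–18:01 = 8 h 27 min
Sat: 07:48–19:33 = 11 h 45 min
Sun: 05:19–11:53 = 6 h 34 min
Total worked: 47 h 14 min = 47.23 h.
Threshold 44 h → overtime 3 h 14 min, regular 44 h 0 min.

Regular 44.00 hours, overtime 3.23 hours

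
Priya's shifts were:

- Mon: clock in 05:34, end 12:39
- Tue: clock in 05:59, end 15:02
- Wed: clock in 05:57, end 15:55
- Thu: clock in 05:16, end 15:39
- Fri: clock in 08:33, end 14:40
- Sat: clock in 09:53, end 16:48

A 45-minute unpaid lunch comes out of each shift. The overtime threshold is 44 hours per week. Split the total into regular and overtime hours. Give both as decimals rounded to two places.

Mon: 05:34–12:39 = 7 h 5 min; less 45 min break → 6 h 20 min
Tue: 05:59–15:02 = 9 h 3 min; less 45 min break → 8 h 18 min
Wed: 05:57–15:55 = 9 h 58 min; less 45 min break → 9 h 13 min
Thu: 05:16–15:39 = 10 h 23 min; less 45 min break → 9 h 38 min
Fri: 08:33–14:40 = 6 h 7 min; less 45 min break → 5 h 22 min
Sat: 09:53–16:48 = 6 h 55 min; less 45 min break → 6 h 10 min
Total worked: 45 h 1 min = 45.02 h.
Threshold 44 h → overtime 1 h 1 min, regular 44 h 0 min.

Regular 44.00 hours, overtime 1.02 hours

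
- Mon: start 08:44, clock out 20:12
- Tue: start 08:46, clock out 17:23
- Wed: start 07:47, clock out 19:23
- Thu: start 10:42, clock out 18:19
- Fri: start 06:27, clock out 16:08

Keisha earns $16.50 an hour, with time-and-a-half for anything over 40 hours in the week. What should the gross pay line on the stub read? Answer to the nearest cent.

$882.34

Mon: 08:44–20:12 = 11 h 28 min
Tue: 08:46–17:23 = 8 h 37 min
Wed: 07:47–19:23 = 11 h 36 min
Thu: 10:42–18:19 = 7 h 37 min
Fri: 06:27–16:08 = 9 h 41 min
Total worked: 48 h 59 min = 2939 min.
Regular 40 h 0 min = 2400 min at $16.50/h; overtime 8 h 59 min = 539 min at $24.75/h.
Pay = (2400 × $16.50 + 539 × $24.75) ÷ 60 = $882.34.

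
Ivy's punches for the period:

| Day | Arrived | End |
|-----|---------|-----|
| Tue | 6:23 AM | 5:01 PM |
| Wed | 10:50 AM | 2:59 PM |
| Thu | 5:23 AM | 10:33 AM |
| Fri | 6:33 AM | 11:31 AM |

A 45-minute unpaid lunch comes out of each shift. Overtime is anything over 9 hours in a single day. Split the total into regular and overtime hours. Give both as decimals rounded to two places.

Tue: 6:23 AM–5:01 PM = 10 h 38 min; less 45 min break → 9 h 53 min
Wed: 10:50 AM–2:59 PM = 4 h 9 min; less 45 min break → 3 h 24 min
Thu: 5:23 AM–10:33 AM = 5 h 10 min; less 45 min break → 4 h 25 min
Fri: 6:33 AM–11:31 AM = 4 h 58 min; less 45 min break → 4 h 13 min
Tue reg 9 h 0 min / OT 0 h 53 min; Wed reg 3 h 24 min / OT 0 h 0 min; Thu reg 4 h 25 min / OT 0 h 0 min; Fri reg 4 h 13 min / OT 0 h 0 min.
Totals: regular 21 h 2 min, overtime 0 h 53 min.

Regular 21.03 hours, overtime 0.88 hours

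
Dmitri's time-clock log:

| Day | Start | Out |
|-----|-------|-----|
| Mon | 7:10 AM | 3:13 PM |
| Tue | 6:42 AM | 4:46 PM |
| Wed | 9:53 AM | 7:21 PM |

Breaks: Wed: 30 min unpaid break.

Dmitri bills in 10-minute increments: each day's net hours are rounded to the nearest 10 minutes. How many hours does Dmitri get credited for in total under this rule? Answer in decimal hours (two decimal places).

27.00 hours

Mon: 7:10 AM–3:13 PM = 8 h 3 min → rounds to 8 h 0 min
Tue: 6:42 AM–4:46 PM = 10 h 4 min → rounds to 10 h 0 min
Wed: 9:53 AM–7:21 PM = 9 h 28 min − 30 min = 8 h 58 min → rounds to 9 h 0 min
Total credited: 27 h 0 min.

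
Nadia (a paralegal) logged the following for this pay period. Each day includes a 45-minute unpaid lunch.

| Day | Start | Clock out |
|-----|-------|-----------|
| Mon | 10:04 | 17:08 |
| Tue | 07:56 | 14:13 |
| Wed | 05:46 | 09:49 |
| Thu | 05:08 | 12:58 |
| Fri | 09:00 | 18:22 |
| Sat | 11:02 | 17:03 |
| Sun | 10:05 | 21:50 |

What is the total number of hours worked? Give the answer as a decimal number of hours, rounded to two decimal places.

47.12 hours

Mon: 10:04–17:08 = 7 h 4 min; less 45 min break → 6 h 19 min
Tue: 07:56–14:13 = 6 h 17 min; less 45 min break → 5 h 32 min
Wed: 05:46–09:49 = 4 h 3 min; less 45 min break → 3 h 18 min
Thu: 05:08–12:58 = 7 h 50 min; less 45 min break → 7 h 5 min
Fri: 09:00–18:22 = 9 h 22 min; less 45 min break → 8 h 37 min
Sat: 11:02–17:03 = 6 h 1 min; less 45 min break → 5 h 16 min
Sun: 10:05–21:50 = 11 h 45 min; less 45 min break → 11 h 0 min
Total: 6 h 19 min + 5 h 32 min + 3 h 18 min + 7 h 5 min + 8 h 37 min + 5 h 16 min + 11 h 0 min = 47 h 7 min.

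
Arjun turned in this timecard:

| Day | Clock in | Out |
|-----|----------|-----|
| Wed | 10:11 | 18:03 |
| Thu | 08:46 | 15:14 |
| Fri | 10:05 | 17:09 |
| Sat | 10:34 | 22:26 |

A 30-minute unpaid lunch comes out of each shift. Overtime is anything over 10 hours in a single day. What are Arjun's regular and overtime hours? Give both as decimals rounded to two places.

Regular 29.90 hours, overtime 1.37 hours

Wed: 10:11–18:03 = 7 h 52 min; less 30 min break → 7 h 22 min
Thu: 08:46–15:14 = 6 h 28 min; less 30 min break → 5 h 58 min
Fri: 10:05–17:09 = 7 h 4 min; less 30 min break → 6 h 34 min
Sat: 10:34–22:26 = 11 h 52 min; less 30 min break → 11 h 22 min
Wed reg 7 h 22 min / OT 0 h 0 min; Thu reg 5 h 58 min / OT 0 h 0 min; Fri reg 6 h 34 min / OT 0 h 0 min; Sat reg 10 h 0 min / OT 1 h 22 min.
Totals: regular 29 h 54 min, overtime 1 h 22 min.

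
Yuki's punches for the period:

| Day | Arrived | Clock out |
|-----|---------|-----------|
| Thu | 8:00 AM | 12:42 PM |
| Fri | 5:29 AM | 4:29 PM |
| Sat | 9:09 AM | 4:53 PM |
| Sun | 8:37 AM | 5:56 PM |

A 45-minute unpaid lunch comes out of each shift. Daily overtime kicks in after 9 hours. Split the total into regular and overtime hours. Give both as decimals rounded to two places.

Thu: 8:00 AM–12:42 PM = 4 h 42 min; less 45 min break → 3 h 57 min
Fri: 5:29 AM–4:29 PM = 11 h 0 min; less 45 min break → 10 h 15 min
Sat: 9:09 AM–4:53 PM = 7 h 44 min; less 45 min break → 6 h 59 min
Sun: 8:37 AM–5:56 PM = 9 h 19 min; less 45 min break → 8 h 34 min
Thu reg 3 h 57 min / OT 0 h 0 min; Fri reg 9 h 0 min / OT 1 h 15 min; Sat reg 6 h 59 min / OT 0 h 0 min; Sun reg 8 h 34 min / OT 0 h 0 min.
Totals: regular 28 h 30 min, overtime 1 h 15 min.

Regular 28.50 hours, overtime 1.25 hours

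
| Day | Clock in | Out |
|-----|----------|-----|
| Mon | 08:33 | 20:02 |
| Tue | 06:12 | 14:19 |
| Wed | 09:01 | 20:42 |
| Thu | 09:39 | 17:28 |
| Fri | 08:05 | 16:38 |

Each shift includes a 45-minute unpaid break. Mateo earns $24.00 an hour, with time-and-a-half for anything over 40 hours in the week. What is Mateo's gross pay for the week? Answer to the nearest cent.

Mon: 08:33–20:02 = 11 h 29 min; less 45 min break → 10 h 44 min
Tue: 06:12–14:19 = 8 h 7 min; less 45 min break → 7 h 22 min
Wed: 09:01–20:42 = 11 h 41 min; less 45 min break → 10 h 56 min
Thu: 09:39–17:28 = 7 h 49 min; less 45 min break → 7 h 4 min
Fri: 08:05–16:38 = 8 h 33 min; less 45 min break → 7 h 48 min
Total worked: 43 h 54 min = 2634 min.
Regular 40 h 0 min = 2400 min at $24.00/h; overtime 3 h 54 min = 234 min at $36.00/h.
Pay = (2400 × $24.00 + 234 × $36.00) ÷ 60 = $1100.40.

$1100.40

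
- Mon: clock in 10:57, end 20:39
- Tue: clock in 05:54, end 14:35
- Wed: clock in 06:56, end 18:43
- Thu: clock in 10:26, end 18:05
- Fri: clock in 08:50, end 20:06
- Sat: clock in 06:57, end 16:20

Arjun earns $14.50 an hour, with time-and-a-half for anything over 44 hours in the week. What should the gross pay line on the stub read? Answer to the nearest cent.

$952.65

Mon: 10:57–20:39 = 9 h 42 min
Tue: 05:54–14:35 = 8 h 41 min
Wed: 06:56–18:43 = 11 h 47 min
Thu: 10:26–18:05 = 7 h 39 min
Fri: 08:50–20:06 = 11 h 16 min
Sat: 06:57–16:20 = 9 h 23 min
Total worked: 58 h 28 min = 3508 min.
Regular 44 h 0 min = 2640 min at $14.50/h; overtime 14 h 28 min = 868 min at $21.75/h.
Pay = (2640 × $14.50 + 868 × $21.75) ÷ 60 = $952.65.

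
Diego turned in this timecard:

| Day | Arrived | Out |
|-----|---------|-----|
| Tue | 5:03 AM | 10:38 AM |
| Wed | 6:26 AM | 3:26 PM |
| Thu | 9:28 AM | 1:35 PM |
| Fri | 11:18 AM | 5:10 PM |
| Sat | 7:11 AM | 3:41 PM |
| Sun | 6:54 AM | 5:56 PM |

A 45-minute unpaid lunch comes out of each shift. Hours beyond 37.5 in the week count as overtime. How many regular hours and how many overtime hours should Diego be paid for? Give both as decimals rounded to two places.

Regular 37.50 hours, overtime 2.10 hours

Tue: 5:03 AM–10:38 AM = 5 h 35 min; less 45 min break → 4 h 50 min
Wed: 6:26 AM–3:26 PM = 9 h 0 min; less 45 min break → 8 h 15 min
Thu: 9:28 AM–1:35 PM = 4 h 7 min; less 45 min break → 3 h 22 min
Fri: 11:18 AM–5:10 PM = 5 h 52 min; less 45 min break → 5 h 7 min
Sat: 7:11 AM–3:41 PM = 8 h 30 min; less 45 min break → 7 h 45 min
Sun: 6:54 AM–5:56 PM = 11 h 2 min; less 45 min break → 10 h 17 min
Total worked: 39 h 36 min = 39.60 h.
Threshold 37.5 h → overtime 2 h 6 min, regular 37 h 30 min.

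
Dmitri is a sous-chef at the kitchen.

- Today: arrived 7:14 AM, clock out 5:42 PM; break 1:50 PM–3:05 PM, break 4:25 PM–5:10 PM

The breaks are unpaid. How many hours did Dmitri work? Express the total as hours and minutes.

8 h 28 min

Today: 7:14 AM–5:42 PM = 10 h 28 min; less 120 min break → 8 h 28 min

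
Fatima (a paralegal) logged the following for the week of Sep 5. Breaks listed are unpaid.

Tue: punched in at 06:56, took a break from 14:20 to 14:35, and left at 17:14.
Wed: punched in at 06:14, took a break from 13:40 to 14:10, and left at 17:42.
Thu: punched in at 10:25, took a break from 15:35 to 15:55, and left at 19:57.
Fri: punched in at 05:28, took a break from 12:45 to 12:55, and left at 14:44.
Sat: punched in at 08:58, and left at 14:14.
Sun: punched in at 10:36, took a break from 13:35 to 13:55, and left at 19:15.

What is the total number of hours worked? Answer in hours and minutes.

52 h 54 min

Tue: 06:56–17:14 = 10 h 18 min; less 15 min break → 10 h 3 min
Wed: 06:14–17:42 = 11 h 28 min; less 30 min break → 10 h 58 min
Thu: 10:25–19:57 = 9 h 32 min; less 20 min break → 9 h 12 min
Fri: 05:28–14:44 = 9 h 16 min; less 10 min break → 9 h 6 min
Sat: 08:58–14:14 = 5 h 16 min
Sun: 10:36–19:15 = 8 h 39 min; less 20 min break → 8 h 19 min
Total: 10 h 3 min + 10 h 58 min + 9 h 12 min + 9 h 6 min + 5 h 16 min + 8 h 19 min = 52 h 54 min.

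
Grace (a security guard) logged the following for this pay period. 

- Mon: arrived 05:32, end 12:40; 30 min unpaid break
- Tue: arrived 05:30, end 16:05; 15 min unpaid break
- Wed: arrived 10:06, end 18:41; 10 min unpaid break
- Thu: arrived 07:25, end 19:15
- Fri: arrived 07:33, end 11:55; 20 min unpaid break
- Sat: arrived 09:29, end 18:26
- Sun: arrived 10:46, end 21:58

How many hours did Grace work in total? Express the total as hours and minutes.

Mon: 05:32–12:40 = 7 h 8 min; less 30 min break → 6 h 38 min
Tue: 05:30–16:05 = 10 h 35 min; less 15 min break → 10 h 20 min
Wed: 10:06–18:41 = 8 h 35 min; less 10 min break → 8 h 25 min
Thu: 07:25–19:15 = 11 h 50 min
Fri: 07:33–11:55 = 4 h 22 min; less 20 min break → 4 h 2 min
Sat: 09:29–18:26 = 8 h 57 min
Sun: 10:46–21:58 = 11 h 12 min
Total: 6 h 38 min + 10 h 20 min + 8 h 25 min + 11 h 50 min + 4 h 2 min + 8 h 57 min + 11 h 12 min = 61 h 24 min.

61 h 24 min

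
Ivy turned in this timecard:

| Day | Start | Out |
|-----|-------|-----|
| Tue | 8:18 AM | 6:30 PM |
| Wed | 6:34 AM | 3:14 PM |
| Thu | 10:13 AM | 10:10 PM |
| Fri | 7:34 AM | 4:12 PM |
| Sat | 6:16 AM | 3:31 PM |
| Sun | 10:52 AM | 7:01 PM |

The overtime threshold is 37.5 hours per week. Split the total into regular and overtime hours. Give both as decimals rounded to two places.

Tue: 8:18 AM–6:30 PM = 10 h 12 min
Wed: 6:34 AM–3:14 PM = 8 h 40 min
Thu: 10:13 AM–10:10 PM = 11 h 57 min
Fri: 7:34 AM–4:12 PM = 8 h 38 min
Sat: 6:16 AM–3:31 PM = 9 h 15 min
Sun: 10:52 AM–7:01 PM = 8 h 9 min
Total worked: 56 h 51 min = 56.85 h.
Threshold 37.5 h → overtime 19 h 21 min, regular 37 h 30 min.

Regular 37.50 hours, overtime 19.35 hours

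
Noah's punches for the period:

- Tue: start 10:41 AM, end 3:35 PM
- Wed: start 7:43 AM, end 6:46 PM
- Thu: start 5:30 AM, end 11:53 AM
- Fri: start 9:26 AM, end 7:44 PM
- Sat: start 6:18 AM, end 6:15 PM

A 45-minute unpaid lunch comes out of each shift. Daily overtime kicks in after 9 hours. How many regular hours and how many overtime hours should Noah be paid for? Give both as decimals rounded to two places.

Regular 36.78 hours, overtime 4.05 hours

Tue: 10:41 AM–3:35 PM = 4 h 54 min; less 45 min break → 4 h 9 min
Wed: 7:43 AM–6:46 PM = 11 h 3 min; less 45 min break → 10 h 18 min
Thu: 5:30 AM–11:53 AM = 6 h 23 min; less 45 min break → 5 h 38 min
Fri: 9:26 AM–7:44 PM = 10 h 18 min; less 45 min break → 9 h 33 min
Sat: 6:18 AM–6:15 PM = 11 h 57 min; less 45 min break → 11 h 12 min
Tue reg 4 h 9 min / OT 0 h 0 min; Wed reg 9 h 0 min / OT 1 h 18 min; Thu reg 5 h 38 min / OT 0 h 0 min; Fri reg 9 h 0 min / OT 0 h 33 min; Sat reg 9 h 0 min / OT 2 h 12 min.
Totals: regular 36 h 47 min, overtime 4 h 3 min.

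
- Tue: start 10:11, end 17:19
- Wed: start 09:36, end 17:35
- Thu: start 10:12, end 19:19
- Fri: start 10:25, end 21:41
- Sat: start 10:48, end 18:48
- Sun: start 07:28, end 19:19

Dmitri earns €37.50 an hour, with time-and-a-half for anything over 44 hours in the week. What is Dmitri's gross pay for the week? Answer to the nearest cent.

Tue: 10:11–17:19 = 7 h 8 min
Wed: 09:36–17:35 = 7 h 59 min
Thu: 10:12–19:19 = 9 h 7 min
Fri: 10:25–21:41 = 11 h 16 min
Sat: 10:48–18:48 = 8 h 0 min
Sun: 07:28–19:19 = 11 h 51 min
Total worked: 55 h 21 min = 3321 min.
Regular 44 h 0 min = 2640 min at €37.50/h; overtime 11 h 21 min = 681 min at €56.25/h.
Pay = (2640 × €37.50 + 681 × €56.25) ÷ 60 = €2288.44.

€2288.44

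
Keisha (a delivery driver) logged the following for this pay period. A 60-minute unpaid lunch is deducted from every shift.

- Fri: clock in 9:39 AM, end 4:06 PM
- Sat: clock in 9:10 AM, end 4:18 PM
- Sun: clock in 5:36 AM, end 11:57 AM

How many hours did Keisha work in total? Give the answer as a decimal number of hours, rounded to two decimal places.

16.93 hours

Fri: 9:39 AM–4:06 PM = 6 h 27 min; less 60 min break → 5 h 27 min
Sat: 9:10 AM–4:18 PM = 7 h 8 min; less 60 min break → 6 h 8 min
Sun: 5:36 AM–11:57 AM = 6 h 21 min; less 60 min break → 5 h 21 min
Total: 5 h 27 min + 6 h 8 min + 5 h 21 min = 16 h 56 min.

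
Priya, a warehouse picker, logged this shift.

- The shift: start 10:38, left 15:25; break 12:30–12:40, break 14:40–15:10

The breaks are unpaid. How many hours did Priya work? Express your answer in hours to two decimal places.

4.12 hours

The shift: 10:38–15:25 = 4 h 47 min; less 40 min break → 4 h 7 min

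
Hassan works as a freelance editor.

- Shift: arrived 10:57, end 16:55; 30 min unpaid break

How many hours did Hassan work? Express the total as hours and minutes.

Shift: 10:57–16:55 = 5 h 58 min; less 30 min break → 5 h 28 min

5 h 28 min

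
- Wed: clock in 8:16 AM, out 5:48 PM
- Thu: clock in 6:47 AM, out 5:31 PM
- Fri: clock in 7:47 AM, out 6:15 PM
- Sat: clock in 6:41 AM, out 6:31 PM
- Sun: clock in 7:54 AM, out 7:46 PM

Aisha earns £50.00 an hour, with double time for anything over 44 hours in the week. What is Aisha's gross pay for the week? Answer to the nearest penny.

Wed: 8:16 AM–5:48 PM = 9 h 32 min
Thu: 6:47 AM–5:31 PM = 10 h 44 min
Fri: 7:47 AM–6:15 PM = 10 h 28 min
Sat: 6:41 AM–6:31 PM = 11 h 50 min
Sun: 7:54 AM–7:46 PM = 11 h 52 min
Total worked: 54 h 26 min = 3266 min.
Regular 44 h 0 min = 2640 min at £50.00/h; overtime 10 h 26 min = 626 min at £100.00/h.
Pay = (2640 × £50.00 + 626 × £100.00) ÷ 60 = £3243.33.

£3243.33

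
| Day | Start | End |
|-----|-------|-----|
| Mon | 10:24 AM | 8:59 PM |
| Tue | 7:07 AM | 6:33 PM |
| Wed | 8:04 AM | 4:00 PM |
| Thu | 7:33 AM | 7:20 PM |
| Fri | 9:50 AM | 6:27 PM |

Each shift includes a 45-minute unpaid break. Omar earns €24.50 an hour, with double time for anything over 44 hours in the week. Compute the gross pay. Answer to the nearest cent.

€1205.40

Mon: 10:24 AM–8:59 PM = 10 h 35 min; less 45 min break → 9 h 50 min
Tue: 7:07 AM–6:33 PM = 11 h 26 min; less 45 min break → 10 h 41 min
Wed: 8:04 AM–4:00 PM = 7 h 56 min; less 45 min break → 7 h 11 min
Thu: 7:33 AM–7:20 PM = 11 h 47 min; less 45 min break → 11 h 2 min
Fri: 9:50 AM–6:27 PM = 8 h 37 min; less 45 min break → 7 h 52 min
Total worked: 46 h 36 min = 2796 min.
Regular 44 h 0 min = 2640 min at €24.50/h; overtime 2 h 36 min = 156 min at €49.00/h.
Pay = (2640 × €24.50 + 156 × €49.00) ÷ 60 = €1205.40.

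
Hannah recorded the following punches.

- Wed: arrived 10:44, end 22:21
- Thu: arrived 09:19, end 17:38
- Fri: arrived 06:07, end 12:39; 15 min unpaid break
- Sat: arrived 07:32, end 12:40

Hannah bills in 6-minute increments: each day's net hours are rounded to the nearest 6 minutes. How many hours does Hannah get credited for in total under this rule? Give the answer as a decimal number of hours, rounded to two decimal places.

Wed: 10:44–22:21 = 11 h 37 min → rounds to 11 h 36 min
Thu: 09:19–17:38 = 8 h 19 min → rounds to 8 h 18 min
Fri: 06:07–12:39 = 6 h 32 min − 15 min = 6 h 17 min → rounds to 6 h 18 min
Sat: 07:32–12:40 = 5 h 8 min → rounds to 5 h 6 min
Total credited: 31 h 18 min.

31.30 hours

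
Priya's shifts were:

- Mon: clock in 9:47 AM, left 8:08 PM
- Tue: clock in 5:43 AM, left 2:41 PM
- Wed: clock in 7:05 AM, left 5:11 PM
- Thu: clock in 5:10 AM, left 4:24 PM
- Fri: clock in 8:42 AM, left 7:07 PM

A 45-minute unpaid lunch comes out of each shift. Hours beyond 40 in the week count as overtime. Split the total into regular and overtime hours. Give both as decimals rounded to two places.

Mon: 9:47 AM–8:08 PM = 10 h 21 min; less 45 min break → 9 h 36 min
Tue: 5:43 AM–2:41 PM = 8 h 58 min; less 45 min break → 8 h 13 min
Wed: 7:05 AM–5:11 PM = 10 h 6 min; less 45 min break → 9 h 21 min
Thu: 5:10 AM–4:24 PM = 11 h 14 min; less 45 min break → 10 h 29 min
Fri: 8:42 AM–7:07 PM = 10 h 25 min; less 45 min break → 9 h 40 min
Total worked: 47 h 19 min = 47.32 h.
Threshold 40 h → overtime 7 h 19 min, regular 40 h 0 min.

Regular 40.00 hours, overtime 7.32 hours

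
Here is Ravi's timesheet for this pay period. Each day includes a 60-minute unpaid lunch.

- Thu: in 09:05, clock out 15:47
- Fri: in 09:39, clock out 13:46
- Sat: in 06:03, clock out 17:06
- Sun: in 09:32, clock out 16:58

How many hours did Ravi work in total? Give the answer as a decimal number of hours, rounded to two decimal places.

Thu: 09:05–15:47 = 6 h 42 min; less 60 min break → 5 h 42 min
Fri: 09:39–13:46 = 4 h 7 min; less 60 min break → 3 h 7 min
Sat: 06:03–17:06 = 11 h 3 min; less 60 min break → 10 h 3 min
Sun: 09:32–16:58 = 7 h 26 min; less 60 min break → 6 h 26 min
Total: 5 h 42 min + 3 h 7 min + 10 h 3 min + 6 h 26 min = 25 h 18 min.

25.30 hours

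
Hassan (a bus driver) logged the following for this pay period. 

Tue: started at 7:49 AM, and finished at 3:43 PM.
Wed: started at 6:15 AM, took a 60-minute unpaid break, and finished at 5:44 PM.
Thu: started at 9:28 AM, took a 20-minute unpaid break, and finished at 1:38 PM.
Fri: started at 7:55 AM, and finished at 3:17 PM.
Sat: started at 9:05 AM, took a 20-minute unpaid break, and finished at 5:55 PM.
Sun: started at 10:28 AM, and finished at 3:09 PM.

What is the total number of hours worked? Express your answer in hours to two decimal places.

42.77 hours

Tue: 7:49 AM–3:43 PM = 7 h 54 min
Wed: 6:15 AM–5:44 PM = 11 h 29 min; less 60 min break → 10 h 29 min
Thu: 9:28 AM–1:38 PM = 4 h 10 min; less 20 min break → 3 h 50 min
Fri: 7:55 AM–3:17 PM = 7 h 22 min
Sat: 9:05 AM–5:55 PM = 8 h 50 min; less 20 min break → 8 h 30 min
Sun: 10:28 AM–3:09 PM = 4 h 41 min
Total: 7 h 54 min + 10 h 29 min + 3 h 50 min + 7 h 22 min + 8 h 30 min + 4 h 41 min = 42 h 46 min.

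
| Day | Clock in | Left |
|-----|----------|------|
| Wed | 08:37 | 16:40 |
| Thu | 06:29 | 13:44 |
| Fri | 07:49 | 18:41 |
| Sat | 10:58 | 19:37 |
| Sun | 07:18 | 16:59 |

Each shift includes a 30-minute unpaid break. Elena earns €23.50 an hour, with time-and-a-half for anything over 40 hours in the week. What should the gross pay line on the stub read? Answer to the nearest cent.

Wed: 08:37–16:40 = 8 h 3 min; less 30 min break → 7 h 33 min
Thu: 06:29–13:44 = 7 h 15 min; less 30 min break → 6 h 45 min
Fri: 07:49–18:41 = 10 h 52 min; less 30 min break → 10 h 22 min
Sat: 10:58–19:37 = 8 h 39 min; less 30 min break → 8 h 9 min
Sun: 07:18–16:59 = 9 h 41 min; less 30 min break → 9 h 11 min
Total worked: 42 h 0 min = 2520 min.
Regular 40 h 0 min = 2400 min at €23.50/h; overtime 2 h 0 min = 120 min at €35.25/h.
Pay = (2400 × €23.50 + 120 × €35.25) ÷ 60 = €1010.50.

€1010.50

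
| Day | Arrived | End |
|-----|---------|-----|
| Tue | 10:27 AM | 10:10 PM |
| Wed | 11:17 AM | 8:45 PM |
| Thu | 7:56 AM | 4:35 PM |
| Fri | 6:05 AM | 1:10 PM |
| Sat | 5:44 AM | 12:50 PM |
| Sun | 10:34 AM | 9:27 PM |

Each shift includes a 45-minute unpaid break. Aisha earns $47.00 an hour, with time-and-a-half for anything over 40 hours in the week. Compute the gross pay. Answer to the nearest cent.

Tue: 10:27 AM–10:10 PM = 11 h 43 min; less 45 min break → 10 h 58 min
Wed: 11:17 AM–8:45 PM = 9 h 28 min; less 45 min break → 8 h 43 min
Thu: 7:56 AM–4:35 PM = 8 h 39 min; less 45 min break → 7 h 54 min
Fri: 6:05 AM–1:10 PM = 7 h 5 min; less 45 min break → 6 h 20 min
Sat: 5:44 AM–12:50 PM = 7 h 6 min; less 45 min break → 6 h 21 min
Sun: 10:34 AM–9:27 PM = 10 h 53 min; less 45 min break → 10 h 8 min
Total worked: 50 h 24 min = 3024 min.
Regular 40 h 0 min = 2400 min at $47.00/h; overtime 10 h 24 min = 624 min at $70.50/h.
Pay = (2400 × $47.00 + 624 × $70.50) ÷ 60 = $2613.20.

$2613.20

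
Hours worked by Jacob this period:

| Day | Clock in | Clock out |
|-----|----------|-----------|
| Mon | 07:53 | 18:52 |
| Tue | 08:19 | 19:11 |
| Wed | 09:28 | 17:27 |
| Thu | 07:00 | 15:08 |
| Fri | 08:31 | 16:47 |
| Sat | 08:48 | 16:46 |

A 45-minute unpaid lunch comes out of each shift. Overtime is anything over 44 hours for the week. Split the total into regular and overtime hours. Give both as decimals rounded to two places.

Regular 44.00 hours, overtime 5.70 hours

Mon: 07:53–18:52 = 10 h 59 min; less 45 min break → 10 h 14 min
Tue: 08:19–19:11 = 10 h 52 min; less 45 min break → 10 h 7 min
Wed: 09:28–17:27 = 7 h 59 min; less 45 min break → 7 h 14 min
Thu: 07:00–15:08 = 8 h 8 min; less 45 min break → 7 h 23 min
Fri: 08:31–16:47 = 8 h 16 min; less 45 min break → 7 h 31 min
Sat: 08:48–16:46 = 7 h 58 min; less 45 min break → 7 h 13 min
Total worked: 49 h 42 min = 49.70 h.
Threshold 44 h → overtime 5 h 42 min, regular 44 h 0 min.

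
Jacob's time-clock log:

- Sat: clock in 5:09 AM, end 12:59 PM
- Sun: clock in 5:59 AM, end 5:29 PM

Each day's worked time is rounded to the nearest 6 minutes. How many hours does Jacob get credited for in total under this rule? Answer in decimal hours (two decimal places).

Sat: 5:09 AM–12:59 PM = 7 h 50 min → rounds to 7 h 48 min
Sun: 5:59 AM–5:29 PM = 11 h 30 min → rounds to 11 h 30 min
Total credited: 19 h 18 min.

19.30 hours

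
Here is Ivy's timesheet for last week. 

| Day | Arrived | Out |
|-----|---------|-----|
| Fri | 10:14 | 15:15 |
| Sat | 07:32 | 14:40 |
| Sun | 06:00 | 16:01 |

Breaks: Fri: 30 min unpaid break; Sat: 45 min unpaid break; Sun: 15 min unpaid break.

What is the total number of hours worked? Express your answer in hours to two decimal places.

Fri: 10:14–15:15 = 5 h 1 min; less 30 min break → 4 h 31 min
Sat: 07:32–14:40 = 7 h 8 min; less 45 min break → 6 h 23 min
Sun: 06:00–16:01 = 10 h 1 min; less 15 min break → 9 h 46 min
Total: 4 h 31 min + 6 h 23 min + 9 h 46 min = 20 h 40 min.

20.67 hours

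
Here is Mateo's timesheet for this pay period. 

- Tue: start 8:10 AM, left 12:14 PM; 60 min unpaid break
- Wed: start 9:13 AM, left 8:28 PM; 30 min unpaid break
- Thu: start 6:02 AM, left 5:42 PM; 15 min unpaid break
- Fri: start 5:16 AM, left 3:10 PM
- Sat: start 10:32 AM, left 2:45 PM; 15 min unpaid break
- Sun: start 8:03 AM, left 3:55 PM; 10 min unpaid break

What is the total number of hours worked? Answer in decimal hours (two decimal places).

Tue: 8:10 AM–12:14 PM = 4 h 4 min; less 60 min break → 3 h 4 min
Wed: 9:13 AM–8:28 PM = 11 h 15 min; less 30 min break → 10 h 45 min
Thu: 6:02 AM–5:42 PM = 11 h 40 min; less 15 min break → 11 h 25 min
Fri: 5:16 AM–3:10 PM = 9 h 54 min
Sat: 10:32 AM–2:45 PM = 4 h 13 min; less 15 min break → 3 h 58 min
Sun: 8:03 AM–3:55 PM = 7 h 52 min; less 10 min break → 7 h 42 min
Total: 3 h 4 min + 10 h 45 min + 11 h 25 min + 9 h 54 min + 3 h 58 min + 7 h 42 min = 46 h 48 min.

46.80 hours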